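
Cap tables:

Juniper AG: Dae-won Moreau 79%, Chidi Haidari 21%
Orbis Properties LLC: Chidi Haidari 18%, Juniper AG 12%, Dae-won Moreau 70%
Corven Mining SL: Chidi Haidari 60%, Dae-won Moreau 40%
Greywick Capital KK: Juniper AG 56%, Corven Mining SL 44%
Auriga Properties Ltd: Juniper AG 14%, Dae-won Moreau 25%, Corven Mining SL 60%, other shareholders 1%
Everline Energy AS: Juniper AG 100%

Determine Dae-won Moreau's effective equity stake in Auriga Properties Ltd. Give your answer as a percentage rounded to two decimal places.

60.06%

Dae-won reaches Auriga along 3 paths.
Via Juniper: 79% × 14% = 11.06%.
Direct stake: 25% = 25%.
Via Corven: 40% × 60% = 24%.
Total: 11.06% + 25% + 24% = 60.06%.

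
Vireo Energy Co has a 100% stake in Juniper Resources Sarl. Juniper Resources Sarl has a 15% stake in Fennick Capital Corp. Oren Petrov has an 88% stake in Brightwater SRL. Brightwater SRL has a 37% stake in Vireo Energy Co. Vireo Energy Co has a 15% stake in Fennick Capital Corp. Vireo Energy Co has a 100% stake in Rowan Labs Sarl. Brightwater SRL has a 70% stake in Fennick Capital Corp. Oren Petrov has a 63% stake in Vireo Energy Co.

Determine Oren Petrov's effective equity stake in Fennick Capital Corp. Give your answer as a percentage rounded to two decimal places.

90.27%

Oren reaches Fennick along 5 paths.
Via Brightwater: 88% × 70% = 61.6%.
Via Vireo → Juniper: 63% × 100% × 15% = 9.45%.
Via Brightwater → Vireo → Juniper: 88% × 37% × 100% × 15% = 4.884%.
Via Vireo: 63% × 15% = 9.45%.
Via Brightwater → Vireo: 88% × 37% × 15% = 4.884%.
Total: 61.6% + 9.45% + 4.884% + 9.45% + 4.884% = 90.268%.
Rounded: 90.27%.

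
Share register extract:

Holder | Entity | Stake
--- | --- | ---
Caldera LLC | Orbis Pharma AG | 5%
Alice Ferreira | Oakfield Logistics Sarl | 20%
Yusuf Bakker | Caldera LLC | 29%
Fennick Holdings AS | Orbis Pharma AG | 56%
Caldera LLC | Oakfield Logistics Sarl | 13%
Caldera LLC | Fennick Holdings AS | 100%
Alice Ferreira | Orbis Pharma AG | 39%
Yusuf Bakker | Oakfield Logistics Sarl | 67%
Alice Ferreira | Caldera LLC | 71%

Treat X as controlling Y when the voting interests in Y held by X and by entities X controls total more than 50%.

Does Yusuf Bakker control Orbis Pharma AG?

No

Yusuf holds 67% of Oakfield, so Yusuf controls Oakfield.
Neither Yusuf nor any entity Yusuf controls holds any voting interest in Orbis.
So Yusuf does not control Orbis.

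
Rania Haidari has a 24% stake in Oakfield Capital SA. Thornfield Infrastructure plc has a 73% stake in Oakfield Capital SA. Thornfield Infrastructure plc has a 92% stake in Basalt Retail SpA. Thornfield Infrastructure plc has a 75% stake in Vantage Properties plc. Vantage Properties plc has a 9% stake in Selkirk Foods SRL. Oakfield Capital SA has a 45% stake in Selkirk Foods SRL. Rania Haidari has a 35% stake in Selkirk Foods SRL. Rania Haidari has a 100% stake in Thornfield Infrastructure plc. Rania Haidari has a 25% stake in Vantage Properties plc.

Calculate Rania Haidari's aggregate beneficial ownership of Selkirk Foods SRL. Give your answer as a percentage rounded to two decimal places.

87.65%

Rania reaches Selkirk along 5 paths.
Via Thornfield → Vantage: 100% × 75% × 9% = 6.75%.
Via Vantage: 25% × 9% = 2.25%.
Direct stake: 35% = 35%.
Via Thornfield → Oakfield: 100% × 73% × 45% = 32.85%.
Via Oakfield: 24% × 45% = 10.8%.
Total: 6.75% + 2.25% + 35% + 32.85% + 10.8% = 87.65%.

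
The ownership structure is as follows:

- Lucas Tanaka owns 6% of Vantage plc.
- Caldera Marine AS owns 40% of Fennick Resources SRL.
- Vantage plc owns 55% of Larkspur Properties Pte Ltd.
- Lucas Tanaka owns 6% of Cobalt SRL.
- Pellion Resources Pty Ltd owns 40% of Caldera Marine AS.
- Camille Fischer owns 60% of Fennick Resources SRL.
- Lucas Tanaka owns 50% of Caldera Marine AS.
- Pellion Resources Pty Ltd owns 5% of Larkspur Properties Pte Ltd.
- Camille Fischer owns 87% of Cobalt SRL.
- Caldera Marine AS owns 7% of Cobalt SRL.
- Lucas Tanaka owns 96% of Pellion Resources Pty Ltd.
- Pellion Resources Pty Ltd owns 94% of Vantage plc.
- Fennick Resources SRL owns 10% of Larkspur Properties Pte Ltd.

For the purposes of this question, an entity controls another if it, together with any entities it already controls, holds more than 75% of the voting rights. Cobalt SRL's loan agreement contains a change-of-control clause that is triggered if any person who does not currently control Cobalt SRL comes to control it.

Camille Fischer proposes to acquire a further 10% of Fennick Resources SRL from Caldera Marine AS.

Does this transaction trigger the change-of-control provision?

No

The purchase adds only to Camille's holdings (Caldera's stake shrinks), so Camille is the only person who could newly come to control Cobalt.
Camille holds 87% of Cobalt, so Camille controls Cobalt.
So Camille already controls Cobalt before the transaction.
After the purchase, Camille's direct stake in Fennick rises to 60% + 10% = 70%, and Caldera's stake falls to 30%.
Camille controlled Cobalt already, so this is not a new person acquiring control; every other person's position is unchanged or reduced.
No new person acquires control, so the clause is not triggered.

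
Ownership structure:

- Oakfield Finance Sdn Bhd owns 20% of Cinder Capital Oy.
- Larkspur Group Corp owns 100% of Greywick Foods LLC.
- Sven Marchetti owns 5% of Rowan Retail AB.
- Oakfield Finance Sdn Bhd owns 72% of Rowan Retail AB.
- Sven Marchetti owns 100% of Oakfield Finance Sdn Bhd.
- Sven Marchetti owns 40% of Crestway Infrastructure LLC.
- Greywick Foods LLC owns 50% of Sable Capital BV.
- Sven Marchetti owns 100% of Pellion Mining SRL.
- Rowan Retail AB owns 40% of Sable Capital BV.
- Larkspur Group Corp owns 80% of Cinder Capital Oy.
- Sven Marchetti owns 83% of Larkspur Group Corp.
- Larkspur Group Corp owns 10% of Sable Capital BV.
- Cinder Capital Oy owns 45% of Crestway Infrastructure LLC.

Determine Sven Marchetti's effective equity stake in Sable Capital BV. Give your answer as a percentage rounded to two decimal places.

80.60%

Sven reaches Sable along 4 paths.
Via Rowan: 5% × 40% = 2%.
Via Oakfield → Rowan: 100% × 72% × 40% = 28.8%.
Via Larkspur → Greywick: 83% × 100% × 50% = 41.5%.
Via Larkspur: 83% × 10% = 8.3%.
Total: 2% + 28.8% + 41.5% + 8.3% = 80.6%.
Rounded: 80.60%.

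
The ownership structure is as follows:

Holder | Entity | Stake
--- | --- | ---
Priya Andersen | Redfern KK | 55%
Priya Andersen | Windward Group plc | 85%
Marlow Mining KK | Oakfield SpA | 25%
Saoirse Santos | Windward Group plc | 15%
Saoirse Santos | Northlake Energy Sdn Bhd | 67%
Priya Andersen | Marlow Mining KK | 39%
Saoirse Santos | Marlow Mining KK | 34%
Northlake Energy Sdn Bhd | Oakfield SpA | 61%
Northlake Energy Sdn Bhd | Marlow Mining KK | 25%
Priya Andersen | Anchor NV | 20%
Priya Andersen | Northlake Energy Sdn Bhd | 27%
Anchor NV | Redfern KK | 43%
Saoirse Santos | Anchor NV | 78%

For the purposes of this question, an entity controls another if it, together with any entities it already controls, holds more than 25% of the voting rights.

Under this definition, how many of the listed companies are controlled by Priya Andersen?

5

Priya holds 27% of Northlake, so Priya controls Northlake.
Priya and Northlake together hold 39% + 25% = 64% of Marlow, so Priya controls Marlow.
Priya holds 55% of Redfern, so Priya controls Redfern.
Northlake and Marlow together hold 61% + 25% = 86% of Oakfield, so Priya controls Oakfield.
Priya holds 85% of Windward, so Priya controls Windward.
No other company's threshold is met.
Priya controls 5 companies.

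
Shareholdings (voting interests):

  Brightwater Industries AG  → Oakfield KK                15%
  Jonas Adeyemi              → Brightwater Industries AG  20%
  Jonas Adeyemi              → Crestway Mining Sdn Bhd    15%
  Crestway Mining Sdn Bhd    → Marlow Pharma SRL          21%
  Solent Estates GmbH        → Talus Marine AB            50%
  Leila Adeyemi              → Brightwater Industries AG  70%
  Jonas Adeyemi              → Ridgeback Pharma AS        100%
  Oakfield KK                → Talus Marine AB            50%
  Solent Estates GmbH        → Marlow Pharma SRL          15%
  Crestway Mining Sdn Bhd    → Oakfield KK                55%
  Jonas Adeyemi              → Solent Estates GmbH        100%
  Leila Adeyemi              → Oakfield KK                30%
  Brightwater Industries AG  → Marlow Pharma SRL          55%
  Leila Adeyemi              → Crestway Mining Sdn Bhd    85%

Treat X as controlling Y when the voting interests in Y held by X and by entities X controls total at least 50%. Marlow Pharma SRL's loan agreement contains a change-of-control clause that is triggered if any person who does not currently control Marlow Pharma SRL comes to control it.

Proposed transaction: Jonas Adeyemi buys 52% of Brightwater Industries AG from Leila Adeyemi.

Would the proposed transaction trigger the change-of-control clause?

Yes

The purchase adds only to Jonas's holdings (Leila's stake shrinks), so Jonas is the only person who could newly come to control Marlow.
Jonas holds 100% of Solent, so Jonas controls Solent.
Jonas holds 100% of Ridgeback, so Jonas controls Ridgeback.
Solent holds 50% of Talus, so Jonas controls Talus.
In Marlow, Jonas's side holds only 15%, not ≥ 50%.
So before the transaction, Jonas does not control Marlow.
After the purchase, Jonas's direct stake in Brightwater rises to 20% + 52% = 72%, and Leila's stake falls to 18%.
Jonas holds 72% of Brightwater, so Jonas controls Brightwater.
Solent and Brightwater together hold 15% + 55% = 70% of Marlow, so Jonas controls Marlow.
Jonas did not control Marlow before and does after, so the clause is triggered.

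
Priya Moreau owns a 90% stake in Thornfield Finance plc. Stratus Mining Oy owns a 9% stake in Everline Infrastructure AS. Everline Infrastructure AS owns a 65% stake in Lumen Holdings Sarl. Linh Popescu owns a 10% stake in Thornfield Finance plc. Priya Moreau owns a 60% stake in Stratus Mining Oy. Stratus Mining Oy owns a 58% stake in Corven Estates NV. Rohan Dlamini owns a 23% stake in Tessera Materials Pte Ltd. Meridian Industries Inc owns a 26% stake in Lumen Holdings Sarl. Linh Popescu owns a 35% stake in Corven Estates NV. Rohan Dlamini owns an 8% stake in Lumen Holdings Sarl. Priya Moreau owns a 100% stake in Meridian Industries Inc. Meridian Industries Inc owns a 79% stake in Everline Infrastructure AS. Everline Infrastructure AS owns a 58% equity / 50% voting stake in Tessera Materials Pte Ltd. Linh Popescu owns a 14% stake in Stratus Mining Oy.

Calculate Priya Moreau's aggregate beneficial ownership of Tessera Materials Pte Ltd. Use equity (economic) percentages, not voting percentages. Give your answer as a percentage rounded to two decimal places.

Priya reaches Tessera along 2 paths.
Via Meridian → Everline: 100% × 79% × 58% = 45.82%.
Via Stratus → Everline: 60% × 9% × 58% = 3.132%.
Total: 45.82% + 3.132% = 48.952%.
Rounded: 48.95%.

48.95%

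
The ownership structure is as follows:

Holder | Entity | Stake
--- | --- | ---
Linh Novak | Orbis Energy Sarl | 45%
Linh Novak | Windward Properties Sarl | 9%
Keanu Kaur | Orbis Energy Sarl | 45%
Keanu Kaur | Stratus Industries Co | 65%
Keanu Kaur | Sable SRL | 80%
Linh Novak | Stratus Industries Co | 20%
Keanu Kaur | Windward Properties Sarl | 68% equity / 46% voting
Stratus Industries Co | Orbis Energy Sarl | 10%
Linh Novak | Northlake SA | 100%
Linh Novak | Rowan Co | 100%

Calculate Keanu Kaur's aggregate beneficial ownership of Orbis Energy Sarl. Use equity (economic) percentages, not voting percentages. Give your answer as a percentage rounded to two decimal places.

51.50%

Keanu reaches Orbis along 2 paths.
Via Stratus: 65% × 10% = 6.5%.
Direct stake: 45% = 45%.
Total: 6.5% + 45% = 51.5%.
Rounded: 51.50%.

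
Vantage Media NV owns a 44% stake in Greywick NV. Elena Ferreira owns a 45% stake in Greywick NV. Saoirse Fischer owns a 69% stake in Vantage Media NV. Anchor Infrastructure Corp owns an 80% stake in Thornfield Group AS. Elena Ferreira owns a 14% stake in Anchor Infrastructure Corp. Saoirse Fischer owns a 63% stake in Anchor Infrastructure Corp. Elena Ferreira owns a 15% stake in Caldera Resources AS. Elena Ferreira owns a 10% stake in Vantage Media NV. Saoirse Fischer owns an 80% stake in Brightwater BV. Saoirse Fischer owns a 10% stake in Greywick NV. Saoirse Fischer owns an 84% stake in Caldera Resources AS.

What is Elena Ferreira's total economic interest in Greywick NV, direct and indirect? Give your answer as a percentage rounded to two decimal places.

49.40%

Elena reaches Greywick along 2 paths.
Via Vantage: 10% × 44% = 4.4%.
Direct stake: 45% = 45%.
Total: 4.4% + 45% = 49.4%.
Rounded: 49.40%.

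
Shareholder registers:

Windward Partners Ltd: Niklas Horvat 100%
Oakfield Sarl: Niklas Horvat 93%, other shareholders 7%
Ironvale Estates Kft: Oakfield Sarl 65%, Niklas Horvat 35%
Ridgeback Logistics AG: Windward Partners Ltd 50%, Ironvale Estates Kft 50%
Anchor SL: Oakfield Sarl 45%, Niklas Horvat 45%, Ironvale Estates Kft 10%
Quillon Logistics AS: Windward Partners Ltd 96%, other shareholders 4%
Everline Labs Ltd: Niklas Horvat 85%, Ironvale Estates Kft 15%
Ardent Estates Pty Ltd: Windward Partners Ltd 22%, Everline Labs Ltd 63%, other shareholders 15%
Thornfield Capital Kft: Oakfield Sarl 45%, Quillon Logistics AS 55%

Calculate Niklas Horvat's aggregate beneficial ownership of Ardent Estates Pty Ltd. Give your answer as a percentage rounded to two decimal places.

Niklas reaches Ardent along 4 paths.
Via Windward: 100% × 22% = 22%.
Via Everline: 85% × 63% = 53.55%.
Via Oakfield → Ironvale → Everline: 93% × 65% × 15% × 63% = 5.712525%.
Via Ironvale → Everline: 35% × 15% × 63% = 3.3075%.
Total: 22% + 53.55% + 5.712525% + 3.3075% = 84.570025%.
Rounded: 84.57%.

84.57%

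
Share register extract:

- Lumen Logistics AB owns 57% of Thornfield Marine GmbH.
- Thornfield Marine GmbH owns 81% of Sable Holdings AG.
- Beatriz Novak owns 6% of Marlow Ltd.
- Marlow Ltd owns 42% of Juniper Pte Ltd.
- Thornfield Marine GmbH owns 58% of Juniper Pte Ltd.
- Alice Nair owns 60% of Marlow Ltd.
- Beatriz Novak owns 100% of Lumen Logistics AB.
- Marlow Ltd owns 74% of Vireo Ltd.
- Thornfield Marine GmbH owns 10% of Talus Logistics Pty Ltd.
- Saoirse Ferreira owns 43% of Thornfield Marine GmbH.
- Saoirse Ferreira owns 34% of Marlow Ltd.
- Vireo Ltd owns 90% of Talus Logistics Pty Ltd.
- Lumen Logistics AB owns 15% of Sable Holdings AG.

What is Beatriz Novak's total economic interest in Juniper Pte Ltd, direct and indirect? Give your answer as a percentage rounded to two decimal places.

35.58%

Beatriz reaches Juniper along 2 paths.
Via Marlow: 6% × 42% = 2.52%.
Via Lumen → Thornfield: 100% × 57% × 58% = 33.06%.
Total: 2.52% + 33.06% = 35.58%.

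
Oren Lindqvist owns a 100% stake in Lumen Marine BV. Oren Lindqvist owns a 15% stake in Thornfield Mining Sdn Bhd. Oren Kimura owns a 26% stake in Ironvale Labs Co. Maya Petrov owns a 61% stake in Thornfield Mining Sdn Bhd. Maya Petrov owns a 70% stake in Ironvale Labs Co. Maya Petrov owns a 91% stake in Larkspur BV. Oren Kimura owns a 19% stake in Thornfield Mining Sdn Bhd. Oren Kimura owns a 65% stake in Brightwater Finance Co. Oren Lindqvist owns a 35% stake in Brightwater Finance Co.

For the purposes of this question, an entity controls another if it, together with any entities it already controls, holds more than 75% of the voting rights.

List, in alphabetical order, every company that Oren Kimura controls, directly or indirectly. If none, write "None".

None

Oren Kimura's largest direct stake is 65% in Brightwater, which does not meet the threshold.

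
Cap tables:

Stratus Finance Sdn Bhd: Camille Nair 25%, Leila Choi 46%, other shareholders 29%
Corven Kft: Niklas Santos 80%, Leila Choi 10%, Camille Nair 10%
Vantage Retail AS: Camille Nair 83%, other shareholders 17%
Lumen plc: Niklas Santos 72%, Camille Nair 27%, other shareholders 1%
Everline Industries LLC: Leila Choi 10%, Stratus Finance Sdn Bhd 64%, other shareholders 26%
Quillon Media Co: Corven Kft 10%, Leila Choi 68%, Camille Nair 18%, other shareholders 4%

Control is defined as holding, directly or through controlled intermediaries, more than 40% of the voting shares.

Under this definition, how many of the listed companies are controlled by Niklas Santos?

2

Niklas holds 80% of Corven, so Niklas controls Corven.
Niklas holds 72% of Lumen, so Niklas controls Lumen.
No other company's threshold is met.
Niklas controls 2 companies.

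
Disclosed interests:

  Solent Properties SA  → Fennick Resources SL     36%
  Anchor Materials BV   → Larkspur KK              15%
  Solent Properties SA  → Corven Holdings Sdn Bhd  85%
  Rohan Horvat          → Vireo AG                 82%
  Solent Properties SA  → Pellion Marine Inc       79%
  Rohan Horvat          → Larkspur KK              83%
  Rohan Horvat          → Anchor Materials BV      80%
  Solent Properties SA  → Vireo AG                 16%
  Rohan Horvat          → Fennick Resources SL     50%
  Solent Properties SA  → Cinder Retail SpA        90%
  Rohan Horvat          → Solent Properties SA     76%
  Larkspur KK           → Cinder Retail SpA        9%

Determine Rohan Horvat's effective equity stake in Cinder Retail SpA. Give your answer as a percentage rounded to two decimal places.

Rohan reaches Cinder along 3 paths.
Via Larkspur: 83% × 9% = 7.47%.
Via Anchor → Larkspur: 80% × 15% × 9% = 1.08%.
Via Solent: 76% × 90% = 68.4%.
Total: 7.47% + 1.08% + 68.4% = 76.95%.

76.95%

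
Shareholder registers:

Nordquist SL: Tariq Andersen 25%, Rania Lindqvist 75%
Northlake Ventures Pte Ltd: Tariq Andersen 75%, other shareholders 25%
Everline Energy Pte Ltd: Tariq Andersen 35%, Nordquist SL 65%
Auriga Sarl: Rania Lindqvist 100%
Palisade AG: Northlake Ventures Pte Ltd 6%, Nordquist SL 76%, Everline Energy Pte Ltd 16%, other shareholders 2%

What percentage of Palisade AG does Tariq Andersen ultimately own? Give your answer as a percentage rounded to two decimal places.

Tariq reaches Palisade along 4 paths.
Via Northlake: 75% × 6% = 4.5%.
Via Nordquist: 25% × 76% = 19%.
Via Everline: 35% × 16% = 5.6%.
Via Nordquist → Everline: 25% × 65% × 16% = 2.6%.
Total: 4.5% + 19% + 5.6% + 2.6% = 31.7%.
Rounded: 31.70%.

31.70%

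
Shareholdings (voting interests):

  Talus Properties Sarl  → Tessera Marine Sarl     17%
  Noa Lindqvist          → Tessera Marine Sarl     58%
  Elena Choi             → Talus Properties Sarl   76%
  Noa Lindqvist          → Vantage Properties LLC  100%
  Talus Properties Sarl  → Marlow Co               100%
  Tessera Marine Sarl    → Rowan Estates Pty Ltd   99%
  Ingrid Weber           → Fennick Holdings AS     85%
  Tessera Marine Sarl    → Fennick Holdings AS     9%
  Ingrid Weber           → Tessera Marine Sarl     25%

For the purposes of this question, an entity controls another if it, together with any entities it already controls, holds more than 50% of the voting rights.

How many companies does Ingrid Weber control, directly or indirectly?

Ingrid holds 85% of Fennick, so Ingrid controls Fennick.
No other company's threshold is met.
Ingrid controls 1 company.

1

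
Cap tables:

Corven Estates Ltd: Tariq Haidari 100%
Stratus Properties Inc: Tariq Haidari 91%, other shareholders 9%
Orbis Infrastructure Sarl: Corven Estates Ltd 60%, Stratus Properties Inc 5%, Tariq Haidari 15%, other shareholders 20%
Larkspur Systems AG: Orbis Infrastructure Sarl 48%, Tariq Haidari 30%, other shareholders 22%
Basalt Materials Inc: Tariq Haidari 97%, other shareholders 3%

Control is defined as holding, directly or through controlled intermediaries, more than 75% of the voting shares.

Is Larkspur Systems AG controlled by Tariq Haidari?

Tariq holds 91% of Stratus, so Tariq controls Stratus.
Tariq holds 100% of Corven, so Tariq controls Corven.
Corven and Stratus and Tariq together hold 60% + 5% + 15% = 80% of Orbis, so Tariq controls Orbis.
Orbis and Tariq together hold 48% + 30% = 78% of Larkspur, so Tariq controls Larkspur.

Yes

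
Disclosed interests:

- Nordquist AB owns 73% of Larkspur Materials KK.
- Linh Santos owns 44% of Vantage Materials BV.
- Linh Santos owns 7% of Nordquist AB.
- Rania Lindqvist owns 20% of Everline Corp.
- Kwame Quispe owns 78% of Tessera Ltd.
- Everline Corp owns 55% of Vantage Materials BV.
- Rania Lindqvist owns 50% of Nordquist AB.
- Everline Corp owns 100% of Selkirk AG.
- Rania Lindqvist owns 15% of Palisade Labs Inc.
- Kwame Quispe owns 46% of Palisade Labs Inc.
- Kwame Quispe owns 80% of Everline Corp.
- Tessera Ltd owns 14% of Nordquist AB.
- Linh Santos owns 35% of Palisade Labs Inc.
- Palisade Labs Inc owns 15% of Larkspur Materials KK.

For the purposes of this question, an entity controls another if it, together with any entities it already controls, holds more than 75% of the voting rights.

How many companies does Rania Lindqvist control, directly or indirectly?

Rania's largest direct stake is 50% in Nordquist, which does not meet the threshold.
Rania controls 0 companies.

0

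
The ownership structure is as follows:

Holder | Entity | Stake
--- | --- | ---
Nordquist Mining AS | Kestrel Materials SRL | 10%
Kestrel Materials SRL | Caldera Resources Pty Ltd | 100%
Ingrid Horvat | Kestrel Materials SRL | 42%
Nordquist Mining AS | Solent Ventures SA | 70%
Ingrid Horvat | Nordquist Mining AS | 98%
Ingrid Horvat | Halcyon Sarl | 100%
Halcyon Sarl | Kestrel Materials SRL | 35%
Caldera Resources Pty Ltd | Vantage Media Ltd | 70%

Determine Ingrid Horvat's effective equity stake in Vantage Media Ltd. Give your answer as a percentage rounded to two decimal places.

60.76%

Ingrid reaches Vantage along 3 paths.
Via Nordquist → Kestrel → Caldera: 98% × 10% × 100% × 70% = 6.86%.
Via Halcyon → Kestrel → Caldera: 100% × 35% × 100% × 70% = 24.5%.
Via Kestrel → Caldera: 42% × 100% × 70% = 29.4%.
Total: 6.86% + 24.5% + 29.4% = 60.76%.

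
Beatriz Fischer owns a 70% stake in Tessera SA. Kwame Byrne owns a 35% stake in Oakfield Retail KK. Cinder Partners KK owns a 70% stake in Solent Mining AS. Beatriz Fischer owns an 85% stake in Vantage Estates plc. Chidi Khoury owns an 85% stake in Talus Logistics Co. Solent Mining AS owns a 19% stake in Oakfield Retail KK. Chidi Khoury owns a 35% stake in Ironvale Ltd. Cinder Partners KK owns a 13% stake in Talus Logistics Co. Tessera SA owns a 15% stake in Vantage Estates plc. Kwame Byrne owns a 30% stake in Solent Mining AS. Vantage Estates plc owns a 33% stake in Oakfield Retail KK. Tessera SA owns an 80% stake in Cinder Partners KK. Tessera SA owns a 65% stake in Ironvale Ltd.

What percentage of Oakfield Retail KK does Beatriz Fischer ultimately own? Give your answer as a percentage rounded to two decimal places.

Beatriz reaches Oakfield along 3 paths.
Via Tessera → Cinder → Solent: 70% × 80% × 70% × 19% = 7.448%.
Via Vantage: 85% × 33% = 28.05%.
Via Tessera → Vantage: 70% × 15% × 33% = 3.465%.
Total: 7.448% + 28.05% + 3.465% = 38.963%.
Rounded: 38.96%.

38.96%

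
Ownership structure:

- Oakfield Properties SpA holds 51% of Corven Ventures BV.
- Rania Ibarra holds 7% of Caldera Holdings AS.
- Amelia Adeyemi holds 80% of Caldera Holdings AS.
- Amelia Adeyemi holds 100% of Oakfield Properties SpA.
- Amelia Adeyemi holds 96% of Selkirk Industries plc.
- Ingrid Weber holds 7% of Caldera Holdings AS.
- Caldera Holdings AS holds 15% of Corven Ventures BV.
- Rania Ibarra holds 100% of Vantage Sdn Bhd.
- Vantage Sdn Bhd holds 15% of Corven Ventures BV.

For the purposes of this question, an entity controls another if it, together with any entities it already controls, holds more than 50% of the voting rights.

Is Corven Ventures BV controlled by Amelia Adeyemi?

Amelia holds 80% of Caldera, so Amelia controls Caldera.
Amelia holds 100% of Oakfield, so Amelia controls Oakfield.
Caldera and Oakfield together hold 15% + 51% = 66% of Corven, so Amelia controls Corven.

Yes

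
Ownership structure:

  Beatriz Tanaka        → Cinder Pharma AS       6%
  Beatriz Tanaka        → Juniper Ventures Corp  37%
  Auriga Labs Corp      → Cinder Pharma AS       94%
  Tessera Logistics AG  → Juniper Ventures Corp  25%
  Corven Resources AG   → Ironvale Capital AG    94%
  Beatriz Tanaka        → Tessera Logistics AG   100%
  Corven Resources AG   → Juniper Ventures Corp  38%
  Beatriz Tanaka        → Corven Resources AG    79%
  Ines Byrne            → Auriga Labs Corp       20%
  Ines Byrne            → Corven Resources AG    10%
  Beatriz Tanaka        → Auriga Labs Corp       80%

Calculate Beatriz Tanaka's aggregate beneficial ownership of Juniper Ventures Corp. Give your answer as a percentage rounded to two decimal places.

92.02%

Beatriz reaches Juniper along 3 paths.
Via Corven: 79% × 38% = 30.02%.
Via Tessera: 100% × 25% = 25%.
Direct stake: 37% = 37%.
Total: 30.02% + 25% + 37% = 92.02%.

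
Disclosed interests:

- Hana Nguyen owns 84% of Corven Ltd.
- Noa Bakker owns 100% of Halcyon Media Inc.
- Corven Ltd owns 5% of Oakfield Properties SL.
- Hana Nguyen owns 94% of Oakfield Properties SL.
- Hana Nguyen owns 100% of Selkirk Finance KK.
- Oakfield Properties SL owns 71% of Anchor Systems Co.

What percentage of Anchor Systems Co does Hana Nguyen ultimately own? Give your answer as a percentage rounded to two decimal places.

Hana reaches Anchor along 2 paths.
Via Oakfield: 94% × 71% = 66.74%.
Via Corven → Oakfield: 84% × 5% × 71% = 2.982%.
Total: 66.74% + 2.982% = 69.722%.
Rounded: 69.72%.

69.72%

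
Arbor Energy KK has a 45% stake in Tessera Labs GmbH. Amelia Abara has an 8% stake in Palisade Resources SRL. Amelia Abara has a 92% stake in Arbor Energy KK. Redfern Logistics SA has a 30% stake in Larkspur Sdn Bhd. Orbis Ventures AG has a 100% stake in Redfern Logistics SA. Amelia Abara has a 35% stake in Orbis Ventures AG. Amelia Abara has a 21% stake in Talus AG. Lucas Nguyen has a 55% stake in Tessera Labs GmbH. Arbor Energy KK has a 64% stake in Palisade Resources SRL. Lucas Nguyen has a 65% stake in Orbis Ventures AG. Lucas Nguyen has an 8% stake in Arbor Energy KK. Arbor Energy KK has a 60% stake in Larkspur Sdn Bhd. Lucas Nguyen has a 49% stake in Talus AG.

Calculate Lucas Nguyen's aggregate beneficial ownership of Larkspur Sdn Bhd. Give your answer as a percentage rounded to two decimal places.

24.30%

Lucas reaches Larkspur along 2 paths.
Via Orbis → Redfern: 65% × 100% × 30% = 19.5%.
Via Arbor: 8% × 60% = 4.8%.
Total: 19.5% + 4.8% = 24.3%.
Rounded: 24.30%.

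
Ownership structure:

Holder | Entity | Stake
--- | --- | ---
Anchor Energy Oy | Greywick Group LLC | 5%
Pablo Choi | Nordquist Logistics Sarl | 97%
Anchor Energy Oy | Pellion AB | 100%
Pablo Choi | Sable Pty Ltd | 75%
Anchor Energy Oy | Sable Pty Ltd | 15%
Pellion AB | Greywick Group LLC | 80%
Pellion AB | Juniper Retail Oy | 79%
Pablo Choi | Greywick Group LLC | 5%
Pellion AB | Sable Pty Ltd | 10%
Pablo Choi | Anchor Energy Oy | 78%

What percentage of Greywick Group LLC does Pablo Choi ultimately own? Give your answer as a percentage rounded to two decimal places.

71.30%

Pablo reaches Greywick along 3 paths.
Direct stake: 5% = 5%.
Via Anchor → Pellion: 78% × 100% × 80% = 62.4%.
Via Anchor: 78% × 5% = 3.9%.
Total: 5% + 62.4% + 3.9% = 71.3%.
Rounded: 71.30%.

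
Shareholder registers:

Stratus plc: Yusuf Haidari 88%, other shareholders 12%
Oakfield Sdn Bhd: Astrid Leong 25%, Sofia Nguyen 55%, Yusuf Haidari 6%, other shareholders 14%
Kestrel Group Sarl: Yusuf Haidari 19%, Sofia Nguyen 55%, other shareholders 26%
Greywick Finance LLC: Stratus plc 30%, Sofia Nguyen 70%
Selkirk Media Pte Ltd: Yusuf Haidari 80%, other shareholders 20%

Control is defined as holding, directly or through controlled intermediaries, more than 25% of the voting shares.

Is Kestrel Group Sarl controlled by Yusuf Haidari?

Yusuf holds 88% of Stratus, so Yusuf controls Stratus.
Stratus holds 30% of Greywick, so Yusuf controls Greywick.
Yusuf holds 80% of Selkirk, so Yusuf controls Selkirk.
In Kestrel, Yusuf's side holds only 19%, not > 25%.
So Yusuf does not control Kestrel.

No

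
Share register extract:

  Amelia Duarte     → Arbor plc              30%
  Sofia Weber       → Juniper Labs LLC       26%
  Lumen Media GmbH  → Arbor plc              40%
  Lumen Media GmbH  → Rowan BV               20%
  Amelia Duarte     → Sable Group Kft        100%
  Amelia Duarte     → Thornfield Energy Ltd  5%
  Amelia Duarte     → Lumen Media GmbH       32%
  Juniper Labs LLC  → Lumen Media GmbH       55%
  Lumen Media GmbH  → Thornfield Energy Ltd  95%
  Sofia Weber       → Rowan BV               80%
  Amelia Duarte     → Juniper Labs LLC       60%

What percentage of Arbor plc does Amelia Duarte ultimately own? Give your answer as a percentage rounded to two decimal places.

Amelia reaches Arbor along 3 paths.
Direct stake: 30% = 30%.
Via Lumen: 32% × 40% = 12.8%.
Via Juniper → Lumen: 60% × 55% × 40% = 13.2%.
Total: 30% + 12.8% + 13.2% = 56%.
Rounded: 56.00%.

56.00%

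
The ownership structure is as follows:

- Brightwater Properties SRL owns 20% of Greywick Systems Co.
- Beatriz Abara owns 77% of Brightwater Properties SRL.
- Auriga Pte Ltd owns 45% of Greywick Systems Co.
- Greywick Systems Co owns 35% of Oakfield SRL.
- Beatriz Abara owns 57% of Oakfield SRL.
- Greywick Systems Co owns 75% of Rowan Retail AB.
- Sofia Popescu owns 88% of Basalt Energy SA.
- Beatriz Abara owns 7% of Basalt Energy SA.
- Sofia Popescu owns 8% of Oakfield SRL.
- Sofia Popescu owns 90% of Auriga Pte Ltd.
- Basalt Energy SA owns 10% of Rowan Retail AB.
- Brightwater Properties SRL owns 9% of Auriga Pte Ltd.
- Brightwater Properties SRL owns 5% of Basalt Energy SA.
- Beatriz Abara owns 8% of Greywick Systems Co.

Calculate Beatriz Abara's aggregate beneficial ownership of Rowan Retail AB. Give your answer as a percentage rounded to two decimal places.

Beatriz reaches Rowan along 5 paths.
Via Basalt: 7% × 10% = 0.7%.
Via Brightwater → Basalt: 77% × 5% × 10% = 0.385%.
Via Brightwater → Auriga → Greywick: 77% × 9% × 45% × 75% = 2.338875%.
Via Greywick: 8% × 75% = 6%.
Via Brightwater → Greywick: 77% × 20% × 75% = 11.55%.
Total: 0.7% + 0.385% + 2.338875% + 6% + 11.55% = 20.973875%.
Rounded: 20.97%.

20.97%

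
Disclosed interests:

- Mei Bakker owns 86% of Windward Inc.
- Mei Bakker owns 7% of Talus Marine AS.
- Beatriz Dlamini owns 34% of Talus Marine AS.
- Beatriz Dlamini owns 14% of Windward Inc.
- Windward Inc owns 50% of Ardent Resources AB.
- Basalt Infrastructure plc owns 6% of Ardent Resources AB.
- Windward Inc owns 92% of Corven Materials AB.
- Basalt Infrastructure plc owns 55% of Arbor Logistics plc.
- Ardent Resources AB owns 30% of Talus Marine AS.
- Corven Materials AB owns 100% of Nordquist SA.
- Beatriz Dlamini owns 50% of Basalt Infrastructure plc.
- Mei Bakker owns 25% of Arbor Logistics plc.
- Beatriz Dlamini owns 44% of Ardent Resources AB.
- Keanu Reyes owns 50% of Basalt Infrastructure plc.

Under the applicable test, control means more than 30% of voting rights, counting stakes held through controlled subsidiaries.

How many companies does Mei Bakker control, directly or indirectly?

Mei holds 86% of Windward, so Mei controls Windward.
Windward holds 50% of Ardent, so Mei controls Ardent.
Windward holds 92% of Corven, so Mei controls Corven.
Mei and Ardent together hold 7% + 30% = 37% of Talus, so Mei controls Talus.
Corven holds 100% of Nordquist, so Mei controls Nordquist.
No other company's threshold is met.
Mei controls 5 companies.

5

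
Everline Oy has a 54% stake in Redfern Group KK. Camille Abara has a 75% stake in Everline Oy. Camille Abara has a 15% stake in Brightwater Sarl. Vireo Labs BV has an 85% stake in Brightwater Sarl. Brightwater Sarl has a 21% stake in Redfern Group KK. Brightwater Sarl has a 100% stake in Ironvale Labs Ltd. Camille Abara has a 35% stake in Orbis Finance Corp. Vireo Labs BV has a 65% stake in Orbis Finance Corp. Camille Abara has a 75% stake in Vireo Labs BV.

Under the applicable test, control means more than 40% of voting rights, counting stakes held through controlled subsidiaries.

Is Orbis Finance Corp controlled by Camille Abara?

Yes

Camille holds 75% of Vireo, so Camille controls Vireo.
Camille and Vireo together hold 35% + 65% = 100% of Orbis, so Camille controls Orbis.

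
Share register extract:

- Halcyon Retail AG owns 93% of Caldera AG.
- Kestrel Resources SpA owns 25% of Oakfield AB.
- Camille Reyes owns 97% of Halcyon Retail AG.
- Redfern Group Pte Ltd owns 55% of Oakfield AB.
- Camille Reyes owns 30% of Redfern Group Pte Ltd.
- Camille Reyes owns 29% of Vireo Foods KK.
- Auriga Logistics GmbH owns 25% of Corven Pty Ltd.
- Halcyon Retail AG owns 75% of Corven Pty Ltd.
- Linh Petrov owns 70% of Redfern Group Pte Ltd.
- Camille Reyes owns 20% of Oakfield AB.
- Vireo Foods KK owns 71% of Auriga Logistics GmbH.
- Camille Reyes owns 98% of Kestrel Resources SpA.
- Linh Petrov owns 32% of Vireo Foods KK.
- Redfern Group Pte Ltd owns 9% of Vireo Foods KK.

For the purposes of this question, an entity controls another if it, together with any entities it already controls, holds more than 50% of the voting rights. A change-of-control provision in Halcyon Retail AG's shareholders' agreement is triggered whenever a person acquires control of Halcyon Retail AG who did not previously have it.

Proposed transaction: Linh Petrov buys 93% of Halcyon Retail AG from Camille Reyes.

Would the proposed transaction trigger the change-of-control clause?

The purchase adds only to Linh's holdings (Camille's stake shrinks), so Linh is the only person who could newly come to control Halcyon.
Linh holds 70% of Redfern, so Linh controls Redfern.
Redfern holds 55% of Oakfield, so Linh controls Oakfield.
Neither Linh nor any entity Linh controls holds any voting interest in Halcyon.
So before the transaction, Linh does not control Halcyon.
After the purchase, Linh holds 93% of Halcyon directly, and Camille's stake falls to 4%.
Linh holds 93% of Halcyon, so Linh controls Halcyon.
Linh did not control Halcyon before and does after, so the clause is triggered.

Yes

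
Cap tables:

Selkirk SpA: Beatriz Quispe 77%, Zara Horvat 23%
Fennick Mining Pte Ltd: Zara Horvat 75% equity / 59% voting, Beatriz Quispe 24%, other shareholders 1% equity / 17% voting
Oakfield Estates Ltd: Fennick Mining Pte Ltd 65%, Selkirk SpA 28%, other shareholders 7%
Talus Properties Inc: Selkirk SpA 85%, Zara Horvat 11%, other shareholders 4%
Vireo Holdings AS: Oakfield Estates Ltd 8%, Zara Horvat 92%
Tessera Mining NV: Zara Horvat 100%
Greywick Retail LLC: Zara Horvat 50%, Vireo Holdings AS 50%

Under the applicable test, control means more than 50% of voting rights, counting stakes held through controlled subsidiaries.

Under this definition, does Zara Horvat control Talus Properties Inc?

Zara holds 59% of Fennick, so Zara controls Fennick.
Fennick holds 65% of Oakfield, so Zara controls Oakfield.
Oakfield and Zara together hold 8% + 92% = 100% of Vireo, so Zara controls Vireo.
Zara holds 100% of Tessera, so Zara controls Tessera.
Zara and Vireo together hold 50% + 50% = 100% of Greywick, so Zara controls Greywick.
In Talus, Zara's side holds only 11%, not > 50%.
So Zara does not control Talus.

No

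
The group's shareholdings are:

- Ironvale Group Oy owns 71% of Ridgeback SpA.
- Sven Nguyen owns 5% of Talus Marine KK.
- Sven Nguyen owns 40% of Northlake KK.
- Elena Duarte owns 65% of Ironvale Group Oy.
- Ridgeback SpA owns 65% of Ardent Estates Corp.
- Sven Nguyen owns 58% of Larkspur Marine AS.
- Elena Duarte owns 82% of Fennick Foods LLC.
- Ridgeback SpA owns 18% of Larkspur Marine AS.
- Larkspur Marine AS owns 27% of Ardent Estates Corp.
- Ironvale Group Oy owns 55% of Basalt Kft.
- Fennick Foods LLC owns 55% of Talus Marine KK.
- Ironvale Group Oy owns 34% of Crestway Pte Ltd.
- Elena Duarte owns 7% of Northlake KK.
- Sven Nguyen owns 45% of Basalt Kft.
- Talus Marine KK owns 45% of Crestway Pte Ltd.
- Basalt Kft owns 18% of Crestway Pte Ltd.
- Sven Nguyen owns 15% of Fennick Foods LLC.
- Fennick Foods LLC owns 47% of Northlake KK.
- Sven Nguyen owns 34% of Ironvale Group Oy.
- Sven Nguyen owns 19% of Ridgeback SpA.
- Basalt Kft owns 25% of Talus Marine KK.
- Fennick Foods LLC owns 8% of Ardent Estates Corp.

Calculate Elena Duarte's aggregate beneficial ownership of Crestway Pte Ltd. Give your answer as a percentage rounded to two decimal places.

Elena reaches Crestway along 4 paths.
Via Ironvale: 65% × 34% = 22.1%.
Via Ironvale → Basalt: 65% × 55% × 18% = 6.435%.
Via Fennick → Talus: 82% × 55% × 45% = 20.295%.
Via Ironvale → Basalt → Talus: 65% × 55% × 25% × 45% = 4.021875%.
Total: 22.1% + 6.435% + 20.295% + 4.021875% = 52.851875%.
Rounded: 52.85%.

52.85%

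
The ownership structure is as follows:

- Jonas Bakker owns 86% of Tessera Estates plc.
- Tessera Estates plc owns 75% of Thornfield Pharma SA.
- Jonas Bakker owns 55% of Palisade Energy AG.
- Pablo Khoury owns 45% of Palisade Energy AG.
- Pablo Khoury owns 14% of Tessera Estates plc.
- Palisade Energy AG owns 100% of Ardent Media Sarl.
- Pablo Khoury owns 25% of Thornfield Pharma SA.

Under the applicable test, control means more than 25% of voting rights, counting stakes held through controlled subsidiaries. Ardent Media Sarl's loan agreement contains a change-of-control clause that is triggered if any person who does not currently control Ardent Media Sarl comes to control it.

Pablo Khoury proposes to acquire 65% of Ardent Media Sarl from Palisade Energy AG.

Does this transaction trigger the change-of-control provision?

The purchase adds only to Pablo's holdings (Palisade's stake shrinks), so Pablo is the only person who could newly come to control Ardent.
Pablo holds 45% of Palisade, so Pablo controls Palisade.
Palisade holds 100% of Ardent, so Pablo controls Ardent.
So Pablo already controls Ardent before the transaction.
After the purchase, Pablo holds 65% of Ardent directly, and Palisade's stake falls to 35%.
Pablo controlled Ardent already, so this is not a new person acquiring control; every other person's position is unchanged or reduced.
No new person acquires control, so the clause is not triggered.

No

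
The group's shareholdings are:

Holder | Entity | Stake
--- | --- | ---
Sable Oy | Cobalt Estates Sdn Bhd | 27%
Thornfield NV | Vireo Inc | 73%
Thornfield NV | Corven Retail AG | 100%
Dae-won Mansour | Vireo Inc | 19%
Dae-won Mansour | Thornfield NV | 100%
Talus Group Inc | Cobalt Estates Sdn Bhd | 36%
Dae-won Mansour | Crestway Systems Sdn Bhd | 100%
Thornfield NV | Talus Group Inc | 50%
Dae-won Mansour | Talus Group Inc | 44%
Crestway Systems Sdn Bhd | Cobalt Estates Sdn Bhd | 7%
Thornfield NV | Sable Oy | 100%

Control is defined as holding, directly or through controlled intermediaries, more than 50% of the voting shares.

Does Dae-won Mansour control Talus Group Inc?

Yes

Dae-won holds 100% of Thornfield, so Dae-won controls Thornfield.
Dae-won and Thornfield together hold 44% + 50% = 94% of Talus, so Dae-won controls Talus.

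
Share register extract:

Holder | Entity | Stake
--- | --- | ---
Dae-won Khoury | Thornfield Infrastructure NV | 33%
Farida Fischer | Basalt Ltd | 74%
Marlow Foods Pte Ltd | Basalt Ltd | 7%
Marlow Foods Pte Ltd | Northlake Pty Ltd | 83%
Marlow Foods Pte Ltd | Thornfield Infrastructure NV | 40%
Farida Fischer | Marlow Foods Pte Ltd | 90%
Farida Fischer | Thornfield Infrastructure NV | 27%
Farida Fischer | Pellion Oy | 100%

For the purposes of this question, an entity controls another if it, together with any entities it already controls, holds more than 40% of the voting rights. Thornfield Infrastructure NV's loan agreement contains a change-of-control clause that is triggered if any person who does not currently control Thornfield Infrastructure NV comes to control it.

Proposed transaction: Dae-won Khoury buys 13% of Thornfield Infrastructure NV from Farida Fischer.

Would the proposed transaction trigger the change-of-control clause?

The purchase adds only to Dae-won's holdings (Farida's stake shrinks), so Dae-won is the only person who could newly come to control Thornfield.
Dae-won's largest direct stake is 33% in Thornfield, which does not meet the threshold, so Dae-won controls no company.
In Thornfield, Dae-won's side holds only 33%, not > 40%.
So before the transaction, Dae-won does not control Thornfield.
After the purchase, Dae-won's direct stake in Thornfield rises to 33% + 13% = 46%, and Farida's stake falls to 14%.
Dae-won holds 46% of Thornfield, so Dae-won controls Thornfield.
Dae-won did not control Thornfield before and does after, so the clause is triggered.

Yes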